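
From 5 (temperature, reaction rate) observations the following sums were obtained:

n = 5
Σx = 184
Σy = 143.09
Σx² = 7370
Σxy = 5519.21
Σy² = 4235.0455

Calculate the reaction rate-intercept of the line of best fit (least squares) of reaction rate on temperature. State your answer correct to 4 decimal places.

13.0390

Sxx = Σx² − (Σx)²/n = 7370 − 6771.2 = 598.8
Sxy = Σxy − (Σx)(Σy)/n = 5519.21 − 5265.712 = 253.498
b = Sxy/Sxx = 253.498/598.8 = 0.423343
a = ȳ − b·x̄ = 28.618 − 0.423343·36.8 = 13.038965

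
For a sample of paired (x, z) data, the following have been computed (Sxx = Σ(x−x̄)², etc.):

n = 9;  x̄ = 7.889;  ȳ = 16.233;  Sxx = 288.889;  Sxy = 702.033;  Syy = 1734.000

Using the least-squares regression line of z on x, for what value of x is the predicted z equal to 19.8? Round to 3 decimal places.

9.357

b = Sxy/Sxx = 702.033/288.889 = 2.430113
a = ȳ − b·x̄ = 16.233 − 2.430113·7.889 = -2.938164
Set a + b·x = 19.8: x = (19.8 − (-2.938164)) / 2.430113 = 9.356833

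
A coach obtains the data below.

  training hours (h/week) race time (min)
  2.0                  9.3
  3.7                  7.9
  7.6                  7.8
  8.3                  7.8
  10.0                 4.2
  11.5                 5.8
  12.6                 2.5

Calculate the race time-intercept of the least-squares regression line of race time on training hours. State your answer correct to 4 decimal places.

10.6521

n = 7, Σx = 55.7, Σy = 45.3, Σxy = 312.05, Σx² = 535.35
Sxx = Σx² − (Σx)²/n = 535.35 − 443.212857 = 92.137143
Sxy = Σxy − (Σx)(Σy)/n = 312.05 − 360.458571 = -48.408571
b = Sxy/Sxx = -48.408571/92.137143 = -0.525397
a = ȳ − b·x̄ = 6.471429 − (-0.525397)·7.957143 = 10.652087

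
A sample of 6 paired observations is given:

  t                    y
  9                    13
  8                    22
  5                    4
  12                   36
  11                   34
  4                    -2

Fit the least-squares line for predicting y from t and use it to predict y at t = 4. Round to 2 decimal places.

n = 6, Σx = 49, Σy = 107, Σxy = 1111, Σx² = 451
Sxx = Σx² − (Σx)²/n = 451 − 400.166667 = 50.833333
Sxy = Σxy − (Σx)(Σy)/n = 1111 − 873.833333 = 237.166667
b = Sxy/Sxx = 237.166667/50.833333 = 4.665574
a = ȳ − b·x̄ = 17.833333 − 4.665574·8.166667 = -20.268852
ŷ(4) = a + b·4 = -20.268852 + 4.665574·4 = -1.606557

-1.61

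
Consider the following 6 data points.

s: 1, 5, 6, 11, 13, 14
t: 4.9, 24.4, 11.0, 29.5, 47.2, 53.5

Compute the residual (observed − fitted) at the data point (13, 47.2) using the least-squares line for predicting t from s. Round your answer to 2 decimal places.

2.47

n = 6, Σx = 50, Σy = 170.5, Σxy = 1880, Σx² = 548
Sxx = Σx² − (Σx)²/n = 548 − 416.666667 = 131.333333
Sxy = Σxy − (Σx)(Σy)/n = 1880 − 1420.833333 = 459.166667
b = Sxy/Sxx = 459.166667/131.333333 = 3.496193
a = ȳ − b·x̄ = 28.416667 − 3.496193·8.333333 = -0.718274
ŷ(13) = -0.718274 + 3.496193·13 = 44.732234
residual = y − ŷ = 47.2 − 44.732234 = 2.467766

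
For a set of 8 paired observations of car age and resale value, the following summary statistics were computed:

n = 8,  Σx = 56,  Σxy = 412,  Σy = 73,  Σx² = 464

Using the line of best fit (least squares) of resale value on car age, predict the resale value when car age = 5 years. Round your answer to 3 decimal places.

11.875

Sxx = Σx² − (Σx)²/n = 464 − 392 = 72
Sxy = Σxy − (Σx)(Σy)/n = 412 − 511 = -99
b = Sxy/Sxx = -99/72 = -1.375
a = ȳ − b·x̄ = 9.125 − (-1.375)·7 = 18.75
ŷ(5) = a + b·5 = 18.75 + (-1.375)·5 = 11.875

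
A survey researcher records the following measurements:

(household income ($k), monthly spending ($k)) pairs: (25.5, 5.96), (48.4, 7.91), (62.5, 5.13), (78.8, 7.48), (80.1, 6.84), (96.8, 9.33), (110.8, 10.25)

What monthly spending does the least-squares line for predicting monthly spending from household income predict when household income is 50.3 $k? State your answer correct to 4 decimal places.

n = 7, Σx = 502.9, Σy = 52.9, Σxy = 4031.601, Σx² = 41171.39
Sxx = Σx² − (Σx)²/n = 41171.39 − 36129.772857 = 5041.617143
Sxy = Σxy − (Σx)(Σy)/n = 4031.601 − 3800.487143 = 231.113857
b = Sxy/Sxx = 231.113857/5041.617143 = 0.045841
a = ȳ − b·x̄ = 7.557143 − 0.045841·71.842857 = 4.263779
ŷ(50.3) = a + b·50.3 = 4.263779 + 0.045841·50.3 = 6.569592

6.5696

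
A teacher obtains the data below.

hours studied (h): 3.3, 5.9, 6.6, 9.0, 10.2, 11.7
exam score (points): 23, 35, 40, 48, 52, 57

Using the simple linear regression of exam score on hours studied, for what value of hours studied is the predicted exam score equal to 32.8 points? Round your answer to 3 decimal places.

n = 6, Σx = 46.7, Σy = 255, Σxy = 2175.7, Σx² = 411.19
Sxx = Σx² − (Σx)²/n = 411.19 − 363.481667 = 47.708333
Sxy = Σxy − (Σx)(Σy)/n = 2175.7 − 1984.75 = 190.95
b = Sxy/Sxx = 190.95/47.708333 = 4.002445
a = ȳ − b·x̄ = 42.5 − 4.002445·7.783333 = 11.347633
Set a + b·x = 32.8: x = (32.8 − 11.347633) / 4.002445 = 5.359815

5.360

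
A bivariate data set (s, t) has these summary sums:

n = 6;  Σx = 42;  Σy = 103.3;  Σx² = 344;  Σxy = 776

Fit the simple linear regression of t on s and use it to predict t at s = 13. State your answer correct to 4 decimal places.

Sxx = Σx² − (Σx)²/n = 344 − 294 = 50
Sxy = Σxy − (Σx)(Σy)/n = 776 − 723.1 = 52.9
b = Sxy/Sxx = 52.9/50 = 1.058
a = ȳ − b·x̄ = 17.216667 − 1.058·7 = 9.810667
ŷ(13) = a + b·13 = 9.810667 + 1.058·13 = 23.564667

23.5647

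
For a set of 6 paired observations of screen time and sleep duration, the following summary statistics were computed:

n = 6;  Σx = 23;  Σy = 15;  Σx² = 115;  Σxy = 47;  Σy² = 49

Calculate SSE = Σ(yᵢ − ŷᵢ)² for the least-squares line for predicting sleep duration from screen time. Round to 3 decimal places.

7.391

Sxx = Σx² − (Σx)²/n = 115 − 88.166667 = 26.833333
Sxy = Σxy − (Σx)(Σy)/n = 47 − 57.5 = -10.5
Syy = Σy² − (Σy)²/n = 49 − 37.5 = 11.5
b = Sxy/Sxx = -10.5/26.833333 = -0.391304
SSE = Syy − b·Sxy = 11.5 − (-0.391304)·(-10.5) = 7.391304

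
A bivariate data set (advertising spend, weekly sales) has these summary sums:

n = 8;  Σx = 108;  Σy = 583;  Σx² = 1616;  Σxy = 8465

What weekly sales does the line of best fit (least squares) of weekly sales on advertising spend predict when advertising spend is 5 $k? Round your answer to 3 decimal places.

Sxx = Σx² − (Σx)²/n = 1616 − 1458 = 158
Sxy = Σxy − (Σx)(Σy)/n = 8465 − 7870.5 = 594.5
b = Sxy/Sxx = 594.5/158 = 3.762658
a = ȳ − b·x̄ = 72.875 − 3.762658·13.5 = 22.079114
ŷ(5) = a + b·5 = 22.079114 + 3.762658·5 = 40.892405

40.892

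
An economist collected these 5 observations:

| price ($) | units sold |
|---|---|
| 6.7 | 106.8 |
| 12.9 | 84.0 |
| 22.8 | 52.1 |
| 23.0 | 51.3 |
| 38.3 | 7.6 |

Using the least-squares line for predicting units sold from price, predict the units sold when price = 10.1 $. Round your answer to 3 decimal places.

n = 5, Σx = 103.7, Σy = 301.8, Σxy = 4458.02, Σx² = 2727.03
Sxx = Σx² − (Σx)²/n = 2727.03 − 2150.738 = 576.292
Sxy = Σxy − (Σx)(Σy)/n = 4458.02 − 6259.332 = -1801.312
b = Sxy/Sxx = -1801.312/576.292 = -3.125693
a = ȳ − b·x̄ = 60.36 − (-3.125693)·20.74 = 125.186877
ŷ(10.1) = a + b·10.1 = 125.186877 + (-3.125693)·10.1 = 93.617376

93.617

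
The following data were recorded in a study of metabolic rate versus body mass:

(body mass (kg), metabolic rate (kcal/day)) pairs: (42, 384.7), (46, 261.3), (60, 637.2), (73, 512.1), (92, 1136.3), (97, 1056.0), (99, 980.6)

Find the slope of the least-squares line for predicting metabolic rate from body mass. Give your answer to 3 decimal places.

13.419

n = 7, Σx = 509, Σy = 4968.2, Σxy = 407843.5, Σx² = 40483
Sxx = Σx² − (Σx)²/n = 40483 − 37011.571429 = 3471.428571
Sxy = Σxy − (Σx)(Σy)/n = 407843.5 − 361259.114286 = 46584.385714
b = Sxy/Sxx = 46584.385714/3471.428571 = 13.419370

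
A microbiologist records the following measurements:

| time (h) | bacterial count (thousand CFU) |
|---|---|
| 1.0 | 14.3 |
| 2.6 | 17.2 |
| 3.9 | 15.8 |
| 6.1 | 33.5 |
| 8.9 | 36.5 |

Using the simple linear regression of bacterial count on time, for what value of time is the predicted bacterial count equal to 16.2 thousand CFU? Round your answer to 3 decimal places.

n = 5, Σx = 22.5, Σy = 117.3, Σxy = 649.84, Σx² = 139.39
Sxx = Σx² − (Σx)²/n = 139.39 − 101.25 = 38.14
Sxy = Σxy − (Σx)(Σy)/n = 649.84 − 527.85 = 121.99
b = Sxy/Sxx = 121.99/38.14 = 3.198479
a = ȳ − b·x̄ = 23.46 − 3.198479·4.5 = 9.066843
Set a + b·x = 16.2: x = (16.2 − 9.066843) / 3.198479 = 2.230171

2.230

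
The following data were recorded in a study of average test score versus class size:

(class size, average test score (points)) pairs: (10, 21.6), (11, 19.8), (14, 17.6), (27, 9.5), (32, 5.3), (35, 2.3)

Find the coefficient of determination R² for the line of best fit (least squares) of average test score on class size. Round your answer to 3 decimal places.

n = 6, Σx = 129, Σy = 76.1, Σxy = 1186.8, Σx² = 3395, Σy² = 1291.99
Sxx = Σx² − (Σx)²/n = 3395 − 2773.5 = 621.5
Sxy = Σxy − (Σx)(Σy)/n = 1186.8 − 1636.15 = -449.35
Syy = Σy² − (Σy)²/n = 1291.99 − 965.201667 = 326.788333
R² = Sxy²/(Sxx·Syy) = (-449.35)²/(621.5·326.788333) = 0.994173

0.994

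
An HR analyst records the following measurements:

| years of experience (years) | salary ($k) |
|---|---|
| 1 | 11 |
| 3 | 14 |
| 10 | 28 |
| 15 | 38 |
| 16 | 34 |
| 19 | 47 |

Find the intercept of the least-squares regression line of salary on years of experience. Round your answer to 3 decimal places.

n = 6, Σx = 64, Σy = 172, Σxy = 2340, Σx² = 952
Sxx = Σx² − (Σx)²/n = 952 − 682.666667 = 269.333333
Sxy = Σxy − (Σx)(Σy)/n = 2340 − 1834.666667 = 505.333333
b = Sxy/Sxx = 505.333333/269.333333 = 1.876238
a = ȳ − b·x̄ = 28.666667 − 1.876238·10.666667 = 8.653465

8.653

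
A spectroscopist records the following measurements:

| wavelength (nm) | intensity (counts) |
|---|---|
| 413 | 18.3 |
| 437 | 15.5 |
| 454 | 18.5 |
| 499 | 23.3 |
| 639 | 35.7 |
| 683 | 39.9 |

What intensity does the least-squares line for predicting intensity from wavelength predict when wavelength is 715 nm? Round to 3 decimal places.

42.443

n = 6, Σx = 3125, Σy = 151.2, Σxy = 84421.1, Σx² = 1691465
Sxx = Σx² − (Σx)²/n = 1691465 − 1627604.166667 = 63860.833333
Sxy = Σxy − (Σx)(Σy)/n = 84421.1 − 78750 = 5671.1
b = Sxy/Sxx = 5671.1/63860.833333 = 0.088804
a = ȳ − b·x̄ = 25.2 − 0.088804·520.833333 = -21.052104
ŷ(715) = a + b·715 = -21.052104 + 0.088804·715 = 42.442784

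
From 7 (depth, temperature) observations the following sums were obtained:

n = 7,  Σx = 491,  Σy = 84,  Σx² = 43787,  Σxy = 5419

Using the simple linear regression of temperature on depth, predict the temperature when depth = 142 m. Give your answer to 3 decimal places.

8.364

Sxx = Σx² − (Σx)²/n = 43787 − 34440.142857 = 9346.857143
Sxy = Σxy − (Σx)(Σy)/n = 5419 − 5892 = -473
b = Sxy/Sxx = -473/9346.857143 = -0.050605
a = ȳ − b·x̄ = 12 − (-0.050605)·70.142857 = 15.549597
ŷ(142) = a + b·142 = 15.549597 + (-0.050605)·142 = 8.363652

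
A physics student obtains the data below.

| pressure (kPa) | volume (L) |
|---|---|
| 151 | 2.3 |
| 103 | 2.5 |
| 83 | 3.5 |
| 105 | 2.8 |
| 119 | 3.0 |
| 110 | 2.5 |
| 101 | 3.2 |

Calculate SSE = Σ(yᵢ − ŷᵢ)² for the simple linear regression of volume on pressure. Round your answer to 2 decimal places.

0.53

n = 7, Σx = 772, Σy = 19.8, Σxy = 2144.5, Σx² = 87786, Σy² = 57.12
Sxx = Σx² − (Σx)²/n = 87786 − 85140.571429 = 2645.428571
Sxy = Σxy − (Σx)(Σy)/n = 2144.5 − 2183.657143 = -39.157143
Syy = Σy² − (Σy)²/n = 57.12 − 56.005714 = 1.114286
b = Sxy/Sxx = -39.157143/2645.428571 = -0.014802
SSE = Syy − b·Sxy = 1.114286 − (-0.014802)·(-39.157143) = 0.534689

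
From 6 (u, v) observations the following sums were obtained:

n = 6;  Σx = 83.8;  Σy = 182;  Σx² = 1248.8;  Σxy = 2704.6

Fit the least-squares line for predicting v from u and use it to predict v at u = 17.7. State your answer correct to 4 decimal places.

Sxx = Σx² − (Σx)²/n = 1248.8 − 1170.406667 = 78.393333
Sxy = Σxy − (Σx)(Σy)/n = 2704.6 − 2541.933333 = 162.666667
b = Sxy/Sxx = 162.666667/78.393333 = 2.075006
a = ȳ − b·x̄ = 30.333333 − 2.075006·13.966667 = 1.352411
ŷ(17.7) = a + b·17.7 = 1.352411 + 2.075006·17.7 = 38.080024

38.0800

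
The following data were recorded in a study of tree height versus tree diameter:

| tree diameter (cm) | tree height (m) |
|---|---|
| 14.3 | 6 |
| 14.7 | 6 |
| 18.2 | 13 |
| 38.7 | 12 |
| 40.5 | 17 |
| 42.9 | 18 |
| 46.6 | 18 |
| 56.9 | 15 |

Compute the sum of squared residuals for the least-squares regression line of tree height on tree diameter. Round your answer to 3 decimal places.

n = 8, Σx = 272.8, Σy = 105, Σxy = 4028, Σx² = 11139.34, Σy² = 1547
Sxx = Σx² − (Σx)²/n = 11139.34 − 9302.48 = 1836.86
Sxy = Σxy − (Σx)(Σy)/n = 4028 − 3580.5 = 447.5
Syy = Σy² − (Σy)²/n = 1547 − 1378.125 = 168.875
b = Sxy/Sxx = 447.5/1836.86 = 0.243622
SSE = Syy − b·Sxy = 168.875 − 0.243622·447.5 = 59.854035

59.854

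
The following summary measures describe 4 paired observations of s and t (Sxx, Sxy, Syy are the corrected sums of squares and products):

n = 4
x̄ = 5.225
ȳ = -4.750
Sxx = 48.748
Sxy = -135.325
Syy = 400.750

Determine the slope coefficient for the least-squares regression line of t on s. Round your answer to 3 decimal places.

-2.776

b = Sxy/Sxx = -135.325/48.748 = -2.776011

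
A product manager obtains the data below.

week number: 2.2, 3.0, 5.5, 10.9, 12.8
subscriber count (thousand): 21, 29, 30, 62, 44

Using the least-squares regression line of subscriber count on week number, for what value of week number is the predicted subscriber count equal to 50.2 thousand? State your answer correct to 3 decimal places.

n = 5, Σx = 34.4, Σy = 186, Σxy = 1537.2, Σx² = 326.74
Sxx = Σx² − (Σx)²/n = 326.74 − 236.672 = 90.068
Sxy = Σxy − (Σx)(Σy)/n = 1537.2 − 1279.68 = 257.52
b = Sxy/Sxx = 257.52/90.068 = 2.859173
a = ȳ − b·x̄ = 37.2 − 2.859173·6.88 = 17.528889
Set a + b·x = 50.2: x = (50.2 − 17.528889) / 2.859173 = 11.426769

11.427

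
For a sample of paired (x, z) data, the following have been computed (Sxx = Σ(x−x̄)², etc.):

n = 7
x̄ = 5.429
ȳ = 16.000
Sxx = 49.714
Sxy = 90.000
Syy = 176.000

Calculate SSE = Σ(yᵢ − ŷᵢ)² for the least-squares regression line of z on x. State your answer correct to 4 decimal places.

b = Sxy/Sxx = 90/49.714 = 1.810355
SSE = Syy − b·Sxy = 176 − 1.810355·90 = 13.068029

13.0680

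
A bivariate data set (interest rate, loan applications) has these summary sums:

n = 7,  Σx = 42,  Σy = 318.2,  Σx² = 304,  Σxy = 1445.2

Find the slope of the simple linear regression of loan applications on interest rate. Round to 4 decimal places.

Sxx = Σx² − (Σx)²/n = 304 − 252 = 52
Sxy = Σxy − (Σx)(Σy)/n = 1445.2 − 1909.2 = -464
b = Sxy/Sxx = -464/52 = -8.923077

-8.9231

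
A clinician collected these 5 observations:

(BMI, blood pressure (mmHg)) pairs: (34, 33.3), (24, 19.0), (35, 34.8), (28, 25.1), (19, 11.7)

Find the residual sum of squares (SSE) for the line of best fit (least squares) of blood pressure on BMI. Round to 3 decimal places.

0.135

n = 5, Σx = 140, Σy = 123.9, Σxy = 3731.3, Σx² = 4102, Σy² = 3447.83
Sxx = Σx² − (Σx)²/n = 4102 − 3920 = 182
Sxy = Σxy − (Σx)(Σy)/n = 3731.3 − 3469.2 = 262.1
Syy = Σy² − (Σy)²/n = 3447.83 − 3070.242 = 377.588
b = Sxy/Sxx = 262.1/182 = 1.440110
SSE = Syy − b·Sxy = 377.588 − 1.440110·262.1 = 0.135198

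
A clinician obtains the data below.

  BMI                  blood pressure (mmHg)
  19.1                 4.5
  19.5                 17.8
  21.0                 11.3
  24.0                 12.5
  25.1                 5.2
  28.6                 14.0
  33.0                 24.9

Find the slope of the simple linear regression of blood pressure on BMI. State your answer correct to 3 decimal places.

0.825

n = 7, Σx = 170.3, Σy = 90.2, Σxy = 2322.97, Σx² = 4299.03
Sxx = Σx² − (Σx)²/n = 4299.03 − 4143.155714 = 155.874286
Sxy = Σxy − (Σx)(Σy)/n = 2322.97 − 2194.437143 = 128.532857
b = Sxy/Sxx = 128.532857/155.874286 = 0.824593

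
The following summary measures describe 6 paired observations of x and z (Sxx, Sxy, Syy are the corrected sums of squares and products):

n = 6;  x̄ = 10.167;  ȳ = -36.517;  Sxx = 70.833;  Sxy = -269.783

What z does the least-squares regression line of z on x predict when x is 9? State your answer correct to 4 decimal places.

b = Sxy/Sxx = -269.783/70.833 = -3.808719
a = ȳ − b·x̄ = -36.517 − (-3.808719)·10.167 = 2.206247
ŷ(9) = a + b·9 = 2.206247 + (-3.808719)·9 = -32.072225

-32.0722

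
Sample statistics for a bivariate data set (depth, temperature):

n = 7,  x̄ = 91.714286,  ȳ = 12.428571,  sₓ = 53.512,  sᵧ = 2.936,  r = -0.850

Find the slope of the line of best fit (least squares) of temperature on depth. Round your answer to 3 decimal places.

-0.047

b = r · sᵧ/sₓ = -0.85 · 2.936/53.512 = -0.046636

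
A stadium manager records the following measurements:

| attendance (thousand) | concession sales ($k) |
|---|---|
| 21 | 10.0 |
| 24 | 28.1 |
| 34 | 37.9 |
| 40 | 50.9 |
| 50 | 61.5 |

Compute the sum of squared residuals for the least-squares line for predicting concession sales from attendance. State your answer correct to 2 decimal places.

103.73

n = 5, Σx = 169, Σy = 188.4, Σxy = 7284, Σx² = 6273, Σy² = 8699.08
Sxx = Σx² − (Σx)²/n = 6273 − 5712.2 = 560.8
Sxy = Σxy − (Σx)(Σy)/n = 7284 − 6367.92 = 916.08
Syy = Σy² − (Σy)²/n = 8699.08 − 7098.912 = 1600.168
b = Sxy/Sxx = 916.08/560.8 = 1.633524
SSE = Syy − b·Sxy = 1600.168 − 1.633524·916.08 = 103.729757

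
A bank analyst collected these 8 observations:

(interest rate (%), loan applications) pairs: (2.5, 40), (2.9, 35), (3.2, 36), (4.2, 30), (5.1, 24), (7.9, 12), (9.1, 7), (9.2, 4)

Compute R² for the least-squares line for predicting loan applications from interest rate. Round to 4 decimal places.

n = 8, Σx = 44.1, Σy = 188, Σxy = 760.4, Σx² = 298.41, Σy² = 5806
Sxx = Σx² − (Σx)²/n = 298.41 − 243.10125 = 55.30875
Sxy = Σxy − (Σx)(Σy)/n = 760.4 − 1036.35 = -275.95
Syy = Σy² − (Σy)²/n = 5806 − 4418 = 1388
R² = Sxy²/(Sxx·Syy) = (-275.95)²/(55.30875·1388) = 0.991922

0.9919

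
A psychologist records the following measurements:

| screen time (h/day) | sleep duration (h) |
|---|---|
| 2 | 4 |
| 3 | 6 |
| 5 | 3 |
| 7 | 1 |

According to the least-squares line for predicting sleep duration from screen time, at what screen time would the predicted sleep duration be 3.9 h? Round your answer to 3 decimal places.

n = 4, Σx = 17, Σy = 14, Σxy = 48, Σx² = 87
Sxx = Σx² − (Σx)²/n = 87 − 72.25 = 14.75
Sxy = Σxy − (Σx)(Σy)/n = 48 − 59.5 = -11.5
b = Sxy/Sxx = -11.5/14.75 = -0.779661
a = ȳ − b·x̄ = 3.5 − (-0.779661)·4.25 = 6.813559
Set a + b·x = 3.9: x = (3.9 − 6.813559) / (-0.779661) = 3.736957

3.737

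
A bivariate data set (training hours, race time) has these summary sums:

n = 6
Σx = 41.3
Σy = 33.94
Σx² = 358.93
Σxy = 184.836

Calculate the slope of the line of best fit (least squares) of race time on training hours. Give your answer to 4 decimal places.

Sxx = Σx² − (Σx)²/n = 358.93 − 284.281667 = 74.648333
Sxy = Σxy − (Σx)(Σy)/n = 184.836 − 233.620333 = -48.784333
b = Sxy/Sxx = -48.784333/74.648333 = -0.653522

-0.6535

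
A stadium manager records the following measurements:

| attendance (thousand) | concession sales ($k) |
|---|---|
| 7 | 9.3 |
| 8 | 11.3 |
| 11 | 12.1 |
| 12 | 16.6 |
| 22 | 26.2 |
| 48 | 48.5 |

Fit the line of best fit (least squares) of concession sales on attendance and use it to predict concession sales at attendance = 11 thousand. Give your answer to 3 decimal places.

n = 6, Σx = 108, Σy = 124, Σxy = 3392.2, Σx² = 3166
Sxx = Σx² − (Σx)²/n = 3166 − 1944 = 1222
Sxy = Σxy − (Σx)(Σy)/n = 3392.2 − 2232 = 1160.2
b = Sxy/Sxx = 1160.2/1222 = 0.949427
a = ȳ − b·x̄ = 20.666667 − 0.949427·18 = 3.576978
ŷ(11) = a + b·11 = 3.576978 + 0.949427·11 = 14.020676

14.021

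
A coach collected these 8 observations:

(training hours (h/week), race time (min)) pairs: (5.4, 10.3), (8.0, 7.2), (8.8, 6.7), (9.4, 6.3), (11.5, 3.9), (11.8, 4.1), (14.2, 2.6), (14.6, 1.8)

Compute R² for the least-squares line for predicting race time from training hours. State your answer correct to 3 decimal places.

n = 8, Σx = 83.7, Σy = 42.9, Σxy = 387.83, Σx² = 945.25, Σy² = 284.53
Sxx = Σx² − (Σx)²/n = 945.25 − 875.71125 = 69.53875
Sxy = Σxy − (Σx)(Σy)/n = 387.83 − 448.84125 = -61.01125
Syy = Σy² − (Σy)²/n = 284.53 − 230.05125 = 54.47875
R² = Sxy²/(Sxx·Syy) = (-61.01125)²/(69.53875·54.47875) = 0.982575

0.983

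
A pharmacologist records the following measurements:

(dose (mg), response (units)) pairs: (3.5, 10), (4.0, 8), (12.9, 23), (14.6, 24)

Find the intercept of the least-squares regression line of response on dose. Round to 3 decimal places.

n = 4, Σx = 35, Σy = 65, Σxy = 714.1, Σx² = 407.82
Sxx = Σx² − (Σx)²/n = 407.82 − 306.25 = 101.57
Sxy = Σxy − (Σx)(Σy)/n = 714.1 − 568.75 = 145.35
b = Sxy/Sxx = 145.35/101.57 = 1.431033
a = ȳ − b·x̄ = 16.25 − 1.431033·8.75 = 3.728463

3.728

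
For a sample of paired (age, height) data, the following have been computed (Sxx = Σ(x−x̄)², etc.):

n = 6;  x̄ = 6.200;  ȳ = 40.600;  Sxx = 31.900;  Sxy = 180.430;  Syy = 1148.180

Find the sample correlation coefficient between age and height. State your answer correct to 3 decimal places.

0.943

r = Sxy/√(Sxx·Syy) = 180.43/√(36626.942) = 180.43/191.381666 = 0.942776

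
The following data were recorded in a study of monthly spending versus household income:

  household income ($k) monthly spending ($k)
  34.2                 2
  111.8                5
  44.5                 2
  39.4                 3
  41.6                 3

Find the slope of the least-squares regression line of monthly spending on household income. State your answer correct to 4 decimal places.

0.0346

n = 5, Σx = 271.5, Σy = 15, Σxy = 959.4, Σx² = 18932.05
Sxx = Σx² − (Σx)²/n = 18932.05 − 14742.45 = 4189.6
Sxy = Σxy − (Σx)(Σy)/n = 959.4 − 814.5 = 144.9
b = Sxy/Sxx = 144.9/4189.6 = 0.034586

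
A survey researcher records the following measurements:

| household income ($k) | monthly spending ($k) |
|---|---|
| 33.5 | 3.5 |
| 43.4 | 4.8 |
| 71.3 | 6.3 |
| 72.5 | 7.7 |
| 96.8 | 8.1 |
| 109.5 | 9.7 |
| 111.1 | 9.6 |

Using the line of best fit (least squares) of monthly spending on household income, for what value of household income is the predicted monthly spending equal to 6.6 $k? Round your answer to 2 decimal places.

70.19

n = 7, Σx = 538.1, Σy = 49.7, Σxy = 4245.8, Σx² = 47049.45
Sxx = Σx² − (Σx)²/n = 47049.45 − 41364.515714 = 5684.934286
Sxy = Σxy − (Σx)(Σy)/n = 4245.8 − 3820.51 = 425.29
b = Sxy/Sxx = 425.29/5684.934286 = 0.074810
a = ȳ − b·x̄ = 7.1 − 0.074810·76.871429 = 1.349248
Set a + b·x = 6.6: x = (6.6 − 1.349248) / 0.074810 = 70.187831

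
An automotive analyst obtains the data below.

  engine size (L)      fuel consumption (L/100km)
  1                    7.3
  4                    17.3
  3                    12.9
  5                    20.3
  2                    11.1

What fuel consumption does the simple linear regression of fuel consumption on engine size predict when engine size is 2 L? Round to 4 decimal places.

n = 5, Σx = 15, Σy = 68.9, Σxy = 238.9, Σx² = 55
Sxx = Σx² − (Σx)²/n = 55 − 45 = 10
Sxy = Σxy − (Σx)(Σy)/n = 238.9 − 206.7 = 32.2
b = Sxy/Sxx = 32.2/10 = 3.22
a = ȳ − b·x̄ = 13.78 − 3.22·3 = 4.12
ŷ(2) = a + b·2 = 4.12 + 3.22·2 = 10.56

10.5600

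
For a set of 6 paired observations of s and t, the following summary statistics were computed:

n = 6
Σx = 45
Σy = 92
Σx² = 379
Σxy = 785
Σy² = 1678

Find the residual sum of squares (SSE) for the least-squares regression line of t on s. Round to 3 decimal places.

49.863

Sxx = Σx² − (Σx)²/n = 379 − 337.5 = 41.5
Sxy = Σxy − (Σx)(Σy)/n = 785 − 690 = 95
Syy = Σy² − (Σy)²/n = 1678 − 1410.666667 = 267.333333
b = Sxy/Sxx = 95/41.5 = 2.289157
SSE = Syy − b·Sxy = 267.333333 − 2.289157·95 = 49.863454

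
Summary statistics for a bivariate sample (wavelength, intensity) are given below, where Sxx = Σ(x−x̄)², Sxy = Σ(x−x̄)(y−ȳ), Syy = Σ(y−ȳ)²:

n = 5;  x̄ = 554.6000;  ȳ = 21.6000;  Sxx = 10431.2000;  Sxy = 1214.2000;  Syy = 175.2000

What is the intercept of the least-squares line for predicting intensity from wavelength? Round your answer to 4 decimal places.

b = Sxy/Sxx = 1214.2/10431.2 = 0.116401
a = ȳ − b·x̄ = 21.6 − 0.116401·554.6 = -42.955882

-42.9559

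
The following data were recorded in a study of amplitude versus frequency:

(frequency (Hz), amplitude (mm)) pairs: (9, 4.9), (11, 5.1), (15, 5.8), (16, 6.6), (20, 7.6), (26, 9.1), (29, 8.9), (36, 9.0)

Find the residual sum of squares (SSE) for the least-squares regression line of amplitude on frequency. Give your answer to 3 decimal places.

n = 8, Σx = 162, Σy = 57, Σxy = 1263.5, Σx² = 3896, Σy² = 428
Sxx = Σx² − (Σx)²/n = 3896 − 3280.5 = 615.5
Sxy = Σxy − (Σx)(Σy)/n = 1263.5 − 1154.25 = 109.25
Syy = Σy² − (Σy)²/n = 428 − 406.125 = 21.875
b = Sxy/Sxx = 109.25/615.5 = 0.177498
SSE = Syy − b·Sxy = 21.875 − 0.177498·109.25 = 2.483347

2.483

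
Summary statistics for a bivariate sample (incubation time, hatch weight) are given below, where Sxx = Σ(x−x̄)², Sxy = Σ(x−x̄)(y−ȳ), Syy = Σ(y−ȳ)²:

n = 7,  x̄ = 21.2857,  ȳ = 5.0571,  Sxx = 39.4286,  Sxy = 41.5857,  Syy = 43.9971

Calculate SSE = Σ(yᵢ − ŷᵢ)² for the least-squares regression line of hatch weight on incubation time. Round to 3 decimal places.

b = Sxy/Sxx = 41.5857/39.4286 = 1.054709
SSE = Syy − b·Sxy = 43.9971 − 1.054709·41.5857 = 0.136287

0.136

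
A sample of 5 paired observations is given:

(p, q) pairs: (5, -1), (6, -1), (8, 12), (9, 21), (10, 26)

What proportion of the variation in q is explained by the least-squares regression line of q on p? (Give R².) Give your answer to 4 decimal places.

n = 5, Σx = 38, Σy = 57, Σxy = 534, Σx² = 306, Σy² = 1263
Sxx = Σx² − (Σx)²/n = 306 − 288.8 = 17.2
Sxy = Σxy − (Σx)(Σy)/n = 534 − 433.2 = 100.8
Syy = Σy² − (Σy)²/n = 1263 − 649.8 = 613.2
R² = Sxy²/(Sxx·Syy) = (100.8)²/(17.2·613.2) = 0.963364

0.9634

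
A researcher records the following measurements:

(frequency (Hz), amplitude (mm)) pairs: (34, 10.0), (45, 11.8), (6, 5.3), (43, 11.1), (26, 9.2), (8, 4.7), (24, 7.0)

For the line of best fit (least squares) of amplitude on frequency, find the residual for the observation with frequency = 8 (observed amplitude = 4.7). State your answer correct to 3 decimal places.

n = 7, Σx = 186, Σy = 59.1, Σxy = 1824.9, Σx² = 6382
Sxx = Σx² − (Σx)²/n = 6382 − 4942.285714 = 1439.714286
Sxy = Σxy − (Σx)(Σy)/n = 1824.9 − 1570.371429 = 254.528571
b = Sxy/Sxx = 254.528571/1439.714286 = 0.176791
a = ȳ − b·x̄ = 8.442857 − 0.176791·26.571429 = 3.745267
ŷ(8) = 3.745267 + 0.176791·8 = 5.159595
residual = y − ŷ = 4.7 − 5.159595 = -0.459595

-0.460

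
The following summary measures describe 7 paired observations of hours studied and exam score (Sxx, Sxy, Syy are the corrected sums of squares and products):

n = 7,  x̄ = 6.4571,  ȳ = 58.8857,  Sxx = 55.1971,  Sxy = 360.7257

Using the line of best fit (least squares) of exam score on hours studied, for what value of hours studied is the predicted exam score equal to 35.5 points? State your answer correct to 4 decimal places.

2.8787

b = Sxy/Sxx = 360.7257/55.1971 = 6.535229
a = ȳ − b·x̄ = 58.8857 − 6.535229·6.4571 = 16.687071
Set a + b·x = 35.5: x = (35.5 − 16.687071) / 6.535229 = 2.878695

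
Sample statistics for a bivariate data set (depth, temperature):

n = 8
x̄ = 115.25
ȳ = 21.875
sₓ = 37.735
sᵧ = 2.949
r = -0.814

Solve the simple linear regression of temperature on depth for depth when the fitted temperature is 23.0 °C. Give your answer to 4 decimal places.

97.5653

b = r · sᵧ/sₓ = -0.814 · 2.949/37.735 = -0.063614
a = ȳ − b·x̄ = 21.875 − (-0.063614)·115.25 = 29.206549
Set a + b·x = 23.0: x = (23.0 − 29.206549) / (-0.063614) = 97.565300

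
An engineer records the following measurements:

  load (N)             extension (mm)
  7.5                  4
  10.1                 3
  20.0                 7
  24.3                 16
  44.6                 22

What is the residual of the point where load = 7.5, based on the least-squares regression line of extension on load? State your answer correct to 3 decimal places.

0.944

n = 5, Σx = 106.5, Σy = 52, Σxy = 1570.3, Σx² = 3137.91
Sxx = Σx² − (Σx)²/n = 3137.91 − 2268.45 = 869.46
Sxy = Σxy − (Σx)(Σy)/n = 1570.3 − 1107.6 = 462.7
b = Sxy/Sxx = 462.7/869.46 = 0.532169
a = ȳ − b·x̄ = 10.4 − 0.532169·21.3 = -0.935208
ŷ(7.5) = -0.935208 + 0.532169·7.5 = 3.056062
residual = y − ŷ = 4 − 3.056062 = 0.943938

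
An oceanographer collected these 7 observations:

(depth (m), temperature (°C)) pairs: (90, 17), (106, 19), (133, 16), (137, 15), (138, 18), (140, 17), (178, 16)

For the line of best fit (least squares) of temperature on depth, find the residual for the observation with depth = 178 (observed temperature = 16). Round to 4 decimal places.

n = 7, Σx = 922, Σy = 118, Σxy = 15439, Σx² = 126122
Sxx = Σx² − (Σx)²/n = 126122 − 121440.571429 = 4681.428571
Sxy = Σxy − (Σx)(Σy)/n = 15439 − 15542.285714 = -103.285714
b = Sxy/Sxx = -103.285714/4681.428571 = -0.022063
a = ȳ − b·x̄ = 16.857143 − (-0.022063)·131.714286 = 19.763137
ŷ(178) = 19.763137 + (-0.022063)·178 = 15.835948
residual = y − ŷ = 16 − 15.835948 = 0.164052

0.1641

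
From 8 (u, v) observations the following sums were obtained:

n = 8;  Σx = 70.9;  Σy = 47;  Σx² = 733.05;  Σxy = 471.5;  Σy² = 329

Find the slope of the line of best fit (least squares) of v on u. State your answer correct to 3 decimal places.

Sxx = Σx² − (Σx)²/n = 733.05 − 628.35125 = 104.69875
Sxy = Σxy − (Σx)(Σy)/n = 471.5 − 416.5375 = 54.9625
b = Sxy/Sxx = 54.9625/104.69875 = 0.524959

0.525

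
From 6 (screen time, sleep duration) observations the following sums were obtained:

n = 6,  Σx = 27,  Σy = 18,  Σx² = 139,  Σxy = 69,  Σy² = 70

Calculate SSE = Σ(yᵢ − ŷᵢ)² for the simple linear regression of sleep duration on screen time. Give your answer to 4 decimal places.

Sxx = Σx² − (Σx)²/n = 139 − 121.5 = 17.5
Sxy = Σxy − (Σx)(Σy)/n = 69 − 81 = -12
Syy = Σy² − (Σy)²/n = 70 − 54 = 16
b = Sxy/Sxx = -12/17.5 = -0.685714
SSE = Syy − b·Sxy = 16 − (-0.685714)·(-12) = 7.771429

7.7714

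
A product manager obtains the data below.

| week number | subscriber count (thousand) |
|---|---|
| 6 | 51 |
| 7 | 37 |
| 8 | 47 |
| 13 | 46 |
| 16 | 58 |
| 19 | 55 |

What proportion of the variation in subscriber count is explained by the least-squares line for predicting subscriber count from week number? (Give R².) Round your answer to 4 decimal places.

0.4363

n = 6, Σx = 69, Σy = 294, Σxy = 3512, Σx² = 935, Σy² = 14684
Sxx = Σx² − (Σx)²/n = 935 − 793.5 = 141.5
Sxy = Σxy − (Σx)(Σy)/n = 3512 − 3381 = 131
Syy = Σy² − (Σy)²/n = 14684 − 14406 = 278
R² = Sxy²/(Sxx·Syy) = (131)²/(141.5·278) = 0.436256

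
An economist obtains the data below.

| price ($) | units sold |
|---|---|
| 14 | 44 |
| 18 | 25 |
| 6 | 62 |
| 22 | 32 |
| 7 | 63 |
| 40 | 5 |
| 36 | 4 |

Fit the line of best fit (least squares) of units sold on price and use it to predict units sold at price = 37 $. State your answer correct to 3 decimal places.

n = 7, Σx = 143, Σy = 235, Σxy = 2927, Σx² = 3985
Sxx = Σx² − (Σx)²/n = 3985 − 2921.285714 = 1063.714286
Sxy = Σxy − (Σx)(Σy)/n = 2927 − 4800.714286 = -1873.714286
b = Sxy/Sxx = -1873.714286/1063.714286 = -1.761483
a = ȳ − b·x̄ = 33.571429 − (-1.761483)·20.428571 = 69.556003
ŷ(37) = a + b·37 = 69.556003 + (-1.761483)·37 = 4.381144

4.381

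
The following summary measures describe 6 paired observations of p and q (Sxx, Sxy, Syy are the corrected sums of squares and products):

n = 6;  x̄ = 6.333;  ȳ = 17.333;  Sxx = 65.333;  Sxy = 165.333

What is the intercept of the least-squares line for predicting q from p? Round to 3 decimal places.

b = Sxy/Sxx = 165.333/65.333 = 2.530620
a = ȳ − b·x̄ = 17.333 − 2.530620·6.333 = 1.306583

1.307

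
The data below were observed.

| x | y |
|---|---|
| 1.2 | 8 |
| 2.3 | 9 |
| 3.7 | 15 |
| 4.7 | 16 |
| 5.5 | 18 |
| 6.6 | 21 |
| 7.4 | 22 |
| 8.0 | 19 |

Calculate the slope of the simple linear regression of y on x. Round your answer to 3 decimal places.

2.023

n = 8, Σx = 39.4, Σy = 128, Σxy = 713.4, Σx² = 235.08
Sxx = Σx² − (Σx)²/n = 235.08 − 194.045 = 41.035
Sxy = Σxy − (Σx)(Σy)/n = 713.4 − 630.4 = 83
b = Sxy/Sxx = 83/41.035 = 2.022664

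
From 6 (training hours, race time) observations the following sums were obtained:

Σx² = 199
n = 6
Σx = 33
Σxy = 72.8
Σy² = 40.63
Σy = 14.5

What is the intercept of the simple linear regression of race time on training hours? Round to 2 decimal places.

Sxx = Σx² − (Σx)²/n = 199 − 181.5 = 17.5
Sxy = Σxy − (Σx)(Σy)/n = 72.8 − 79.75 = -6.95
b = Sxy/Sxx = -6.95/17.5 = -0.397143
a = ȳ − b·x̄ = 2.416667 − (-0.397143)·5.5 = 4.600952

4.60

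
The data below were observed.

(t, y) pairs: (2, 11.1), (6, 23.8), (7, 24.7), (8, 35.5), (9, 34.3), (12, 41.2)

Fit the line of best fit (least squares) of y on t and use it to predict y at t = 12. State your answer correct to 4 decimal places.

43.1024

n = 6, Σx = 44, Σy = 170.6, Σxy = 1425, Σx² = 378
Sxx = Σx² − (Σx)²/n = 378 − 322.666667 = 55.333333
Sxy = Σxy − (Σx)(Σy)/n = 1425 − 1251.066667 = 173.933333
b = Sxy/Sxx = 173.933333/55.333333 = 3.143373
a = ȳ − b·x̄ = 28.433333 − 3.143373·7.333333 = 5.381928
ŷ(12) = a + b·12 = 5.381928 + 3.143373·12 = 43.102410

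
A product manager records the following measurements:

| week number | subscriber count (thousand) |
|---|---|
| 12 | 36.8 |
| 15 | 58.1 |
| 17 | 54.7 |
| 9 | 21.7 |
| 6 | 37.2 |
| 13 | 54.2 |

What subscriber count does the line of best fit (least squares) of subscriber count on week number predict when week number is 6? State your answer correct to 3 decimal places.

n = 6, Σx = 72, Σy = 262.7, Σxy = 3366.1, Σx² = 944
Sxx = Σx² − (Σx)²/n = 944 − 864 = 80
Sxy = Σxy − (Σx)(Σy)/n = 3366.1 − 3152.4 = 213.7
b = Sxy/Sxx = 213.7/80 = 2.67125
a = ȳ − b·x̄ = 43.783333 − 2.67125·12 = 11.728333
ŷ(6) = a + b·6 = 11.728333 + 2.67125·6 = 27.755833

27.756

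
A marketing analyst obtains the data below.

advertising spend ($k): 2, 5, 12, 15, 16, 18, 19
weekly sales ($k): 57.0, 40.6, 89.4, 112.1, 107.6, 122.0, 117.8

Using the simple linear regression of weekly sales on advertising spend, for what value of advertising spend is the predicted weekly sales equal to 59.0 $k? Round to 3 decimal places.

n = 7, Σx = 87, Σy = 646.5, Σxy = 9227.1, Σx² = 1339
Sxx = Σx² − (Σx)²/n = 1339 − 1081.285714 = 257.714286
Sxy = Σxy − (Σx)(Σy)/n = 9227.1 − 8035.071429 = 1192.028571
b = Sxy/Sxx = 1192.028571/257.714286 = 4.625388
a = ȳ − b·x̄ = 92.357143 − 4.625388·12.428571 = 34.870177
Set a + b·x = 59.0: x = (59.0 − 34.870177) / 4.625388 = 5.216821

5.217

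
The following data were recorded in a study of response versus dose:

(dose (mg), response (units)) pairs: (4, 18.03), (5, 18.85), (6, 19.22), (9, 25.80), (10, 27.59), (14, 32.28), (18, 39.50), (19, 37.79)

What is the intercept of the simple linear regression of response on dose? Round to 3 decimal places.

11.923

n = 8, Σx = 85, Σy = 219.06, Σxy = 2670.72, Σx² = 1139
Sxx = Σx² − (Σx)²/n = 1139 − 903.125 = 235.875
Sxy = Σxy − (Σx)(Σy)/n = 2670.72 − 2327.5125 = 343.2075
b = Sxy/Sxx = 343.2075/235.875 = 1.455040
a = ȳ − b·x̄ = 27.3825 − 1.455040·10.625 = 11.922703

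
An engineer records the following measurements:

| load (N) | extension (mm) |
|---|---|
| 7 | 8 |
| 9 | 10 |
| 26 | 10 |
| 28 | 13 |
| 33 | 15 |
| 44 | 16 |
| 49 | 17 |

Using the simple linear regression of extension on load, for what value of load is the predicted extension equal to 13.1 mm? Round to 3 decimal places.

n = 7, Σx = 196, Σy = 89, Σxy = 2802, Σx² = 7016
Sxx = Σx² − (Σx)²/n = 7016 − 5488 = 1528
Sxy = Σxy − (Σx)(Σy)/n = 2802 − 2492 = 310
b = Sxy/Sxx = 310/1528 = 0.202880
a = ȳ − b·x̄ = 12.714286 − 0.202880·28 = 7.033657
Set a + b·x = 13.1: x = (13.1 − 7.033657) / 0.202880 = 29.901198

29.901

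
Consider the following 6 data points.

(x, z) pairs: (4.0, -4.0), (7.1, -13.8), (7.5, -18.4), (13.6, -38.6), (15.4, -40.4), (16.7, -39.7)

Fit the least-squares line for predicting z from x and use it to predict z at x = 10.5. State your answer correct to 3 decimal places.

n = 6, Σx = 64.3, Σy = -154.9, Σxy = -2062.09, Σx² = 823.67
Sxx = Σx² − (Σx)²/n = 823.67 − 689.081667 = 134.588333
Sxy = Σxy − (Σx)(Σy)/n = -2062.09 − (-1660.011667) = -402.078333
b = Sxy/Sxx = -402.078333/134.588333 = -2.987468
a = ȳ − b·x̄ = -25.816667 − (-2.987468)·10.716667 = 6.199032
ŷ(10.5) = a + b·10.5 = 6.199032 + (-2.987468)·10.5 = -25.169382

-25.169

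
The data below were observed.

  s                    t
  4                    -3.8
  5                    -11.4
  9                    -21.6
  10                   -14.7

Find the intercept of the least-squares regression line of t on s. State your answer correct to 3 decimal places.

n = 4, Σx = 28, Σy = -51.5, Σxy = -413.6, Σx² = 222
Sxx = Σx² − (Σx)²/n = 222 − 196 = 26
Sxy = Σxy − (Σx)(Σy)/n = -413.6 − (-360.5) = -53.1
b = Sxy/Sxx = -53.1/26 = -2.042308
a = ȳ − b·x̄ = -12.875 − (-2.042308)·7 = 1.421154

1.421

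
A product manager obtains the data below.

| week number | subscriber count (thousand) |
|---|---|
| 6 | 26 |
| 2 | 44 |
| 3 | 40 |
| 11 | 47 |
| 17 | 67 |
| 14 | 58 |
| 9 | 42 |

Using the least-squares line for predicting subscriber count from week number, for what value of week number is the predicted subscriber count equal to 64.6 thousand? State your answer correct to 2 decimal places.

18.91

n = 7, Σx = 62, Σy = 324, Σxy = 3210, Σx² = 736
Sxx = Σx² − (Σx)²/n = 736 − 549.142857 = 186.857143
Sxy = Σxy − (Σx)(Σy)/n = 3210 − 2869.714286 = 340.285714
b = Sxy/Sxx = 340.285714/186.857143 = 1.821101
a = ȳ − b·x̄ = 46.285714 − 1.821101·8.857143 = 30.155963
Set a + b·x = 64.6: x = (64.6 − 30.155963) / 1.821101 = 18.913854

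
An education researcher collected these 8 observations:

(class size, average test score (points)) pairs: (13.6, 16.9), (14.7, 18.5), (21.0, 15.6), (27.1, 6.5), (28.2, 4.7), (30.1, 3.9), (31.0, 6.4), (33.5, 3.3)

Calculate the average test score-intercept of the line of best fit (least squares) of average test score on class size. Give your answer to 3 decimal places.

29.538

n = 8, Σx = 199.2, Σy = 75.8, Σxy = 1564.42, Σx² = 5360.96
Sxx = Σx² − (Σx)²/n = 5360.96 − 4960.08 = 400.88
Sxy = Σxy − (Σx)(Σy)/n = 1564.42 − 1887.42 = -323
b = Sxy/Sxx = -323/400.88 = -0.805727
a = ȳ − b·x̄ = 9.475 − (-0.805727)·24.9 = 29.537612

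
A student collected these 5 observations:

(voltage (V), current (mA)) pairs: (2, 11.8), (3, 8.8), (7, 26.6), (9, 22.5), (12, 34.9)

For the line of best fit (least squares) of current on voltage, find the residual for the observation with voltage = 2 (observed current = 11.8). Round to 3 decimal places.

n = 5, Σx = 33, Σy = 104.6, Σxy = 857.5, Σx² = 287
Sxx = Σx² − (Σx)²/n = 287 − 217.8 = 69.2
Sxy = Σxy − (Σx)(Σy)/n = 857.5 − 690.36 = 167.14
b = Sxy/Sxx = 167.14/69.2 = 2.415318
a = ȳ − b·x̄ = 20.92 − 2.415318·6.6 = 4.978902
ŷ(2) = 4.978902 + 2.415318·2 = 9.809538
residual = y − ŷ = 11.8 − 9.809538 = 1.990462

1.990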